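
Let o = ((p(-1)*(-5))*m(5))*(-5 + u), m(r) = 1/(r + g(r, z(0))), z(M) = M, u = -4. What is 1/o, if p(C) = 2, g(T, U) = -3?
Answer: 1/45 ≈ 0.022222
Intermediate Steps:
m(r) = 1/(-3 + r) (m(r) = 1/(r - 3) = 1/(-3 + r))
o = 45 (o = ((2*(-5))/(-3 + 5))*(-5 - 4) = -10/2*(-9) = -10*½*(-9) = -5*(-9) = 45)
1/o = 1/45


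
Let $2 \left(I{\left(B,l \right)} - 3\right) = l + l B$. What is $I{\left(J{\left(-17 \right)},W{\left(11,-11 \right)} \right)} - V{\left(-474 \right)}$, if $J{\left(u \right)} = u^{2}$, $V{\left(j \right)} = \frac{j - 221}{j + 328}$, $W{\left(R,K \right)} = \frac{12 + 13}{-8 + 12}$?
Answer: $\frac{264111}{292} \approx 904.49$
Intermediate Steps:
$W{\left(R,K \right)} = \frac{25}{4}$
$V{\left(j \right)} = \frac{-221 + j}{328 + j}$
$I{\left(B,l \right)} = 3 + \frac{l}{2} + \frac{B l}{2}$ ($I{\left(B,l \right)} = 3 + \frac{l + l B}{2} = 3 + \frac{l + B l}{2} = 3 + \left(\frac{l}{2} + \frac{B l}{2}\right) = 3 + \frac{l}{2} + \frac{B l}{2}$)
$I{\left(J{\left(-17 \right)},W{\left(11,-11 \right)} \right)} - V{\left(-474 \right)} = \left(3 + \frac{1}{2} \cdot \frac{25}{4} + \frac{1}{2} \left(-17\right)^{2} \cdot \frac{25}{4}\right) - \frac{-221 - 474}{328 - 474} = \left(3 + \frac{25}{8} + \frac{1}{2} \cdot 289 \cdot \frac{25}{4}\right) - \frac{1}{-146} \left(-695\right) = \left(3 + \frac{25}{8} + \frac{7225}{8}\right) - \left(- \frac{1}{146}\right) \left(-695\right) = \frac{3637}{4} - \frac{695}{146} = \frac{264111}{292}$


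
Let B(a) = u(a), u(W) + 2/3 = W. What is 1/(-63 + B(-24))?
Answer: -3/263 ≈ -0.011407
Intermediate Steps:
u(W) = -⅔ + W
B(a) = -⅔ + a
1/(-63 + B(-24)) = 1/(-63 + (-⅔ - 24)) = 1/(-63 - 74/3) = 1/(-263/3) = -3/263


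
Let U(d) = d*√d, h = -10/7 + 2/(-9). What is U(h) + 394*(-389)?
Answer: -153266 - 208*I*√182/1323 ≈ -1.5327e+5 - 2.121*I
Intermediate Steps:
h = -104/63 (h = -10*⅐ + 2*(-⅑) = -10/7 - 2/9 = -104/63 ≈ -1.6508)
U(d) = d^(3/2)
U(h) + 394*(-389) = (-104/63)^(3/2) + 394*(-389) = -208*I*√182/1323 - 153266 = -153266 - 208*I*√182/1323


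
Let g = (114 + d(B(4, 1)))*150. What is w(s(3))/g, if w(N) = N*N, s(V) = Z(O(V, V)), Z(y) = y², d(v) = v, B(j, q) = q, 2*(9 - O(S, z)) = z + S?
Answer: 216/2875 ≈ 0.075130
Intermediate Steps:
O(S, z) = 9 - S/2 - z/2 (O(S, z) = 9 - (z + S)/2 = 9 - (S + z)/2 = 9 + (-S/2 - z/2) = 9 - S/2 - z/2)
s(V) = (9 - V)² (s(V) = (9 - V/2 - V/2)² = (9 - V)²)
g = 17250 (g = (114 + 1)*150 = 115*150 = 17250)
w(N) = N²
w(s(3))/g = ((-9 + 3)²)²/17250 = ((-6)²)²*(1/17250) = 36²*(1/17250) = 1296*(1/17250) = 216/2875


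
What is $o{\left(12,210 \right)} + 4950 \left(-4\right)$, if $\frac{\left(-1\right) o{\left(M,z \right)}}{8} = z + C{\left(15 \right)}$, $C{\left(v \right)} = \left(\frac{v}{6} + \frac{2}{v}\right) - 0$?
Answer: $- \frac{322516}{15} \approx -21501.0$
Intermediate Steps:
$C{\left(v \right)} = \frac{2}{v} + \frac{v}{6}$ ($C{\left(v \right)} = \left(v \frac{1}{6} + \frac{2}{v}\right) + 0 = \left(\frac{v}{6} + \frac{2}{v}\right) + 0 = \left(\frac{2}{v} + \frac{v}{6}\right) + 0 = \frac{2}{v} + \frac{v}{6}$)
$o{\left(M,z \right)} = - \frac{316}{15} - 8 z$ ($o{\left(M,z \right)} = - 8 \left(z + \left(\frac{2}{15} + \frac{1}{6} \cdot 15\right)\right) = - 8 \left(z + \left(2 \cdot \frac{1}{15} + \frac{5}{2}\right)\right) = - 8 \left(z + \left(\frac{2}{15} + \frac{5}{2}\right)\right) = - 8 \left(z + \frac{79}{30}\right) = - 8 \left(\frac{79}{30} + z\right) = - \frac{316}{15} - 8 z$)
$o{\left(12,210 \right)} + 4950 \left(-4\right) = \left(- \frac{316}{15} - 1680\right) + 4950 \left(-4\right) = \left(- \frac{316}{15} - 1680\right) - 19800 = - \frac{25516}{15} - 19800 = - \frac{322516}{15}$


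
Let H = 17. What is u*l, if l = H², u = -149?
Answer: -43061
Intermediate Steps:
l = 289 (l = 17² = 289)
u*l = -149*289 = -43061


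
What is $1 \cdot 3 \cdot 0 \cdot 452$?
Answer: $0$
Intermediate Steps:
$1 \cdot 3 \cdot 0 \cdot 452 = 3 \cdot 0 \cdot 452 = 0 \cdot 452 = 0$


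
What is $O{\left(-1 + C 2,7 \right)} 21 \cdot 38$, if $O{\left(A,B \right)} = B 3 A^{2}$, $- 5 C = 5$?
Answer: $150822$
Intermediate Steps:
$C = -1$ ($C = \left(- \frac{1}{5}\right) 5 = -1$)
$O{\left(A,B \right)} = 3 B A^{2}$
$O{\left(-1 + C 2,7 \right)} 21 \cdot 38 = 3 \cdot 7 \left(-1 - 2\right)^{2} \cdot 21 \cdot 38 = 3 \cdot 7 \left(-3\right)^{2} \cdot 21 \cdot 38 = 3 \cdot 7 \cdot 9 \cdot 21 \cdot 38 = 189 \cdot 21 \cdot 38 = 3969 \cdot 38 = 150822$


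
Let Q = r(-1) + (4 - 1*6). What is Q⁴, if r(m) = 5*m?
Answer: 2401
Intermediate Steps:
Q = -7 (Q = 5*(-1) + (4 - 1*6) = -5 + (4 - 6) = -5 - 2 = -7)
Q⁴ = (-7)⁴ = 2401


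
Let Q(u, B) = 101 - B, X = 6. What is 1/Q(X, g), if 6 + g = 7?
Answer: 1/100 ≈ 0.010000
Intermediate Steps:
g = 1 (g = -6 + 7 = 1)
1/Q(X, g) = 1/(101 - 1*1) = 1/(101 - 1) = 1/100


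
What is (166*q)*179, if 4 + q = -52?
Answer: -1663984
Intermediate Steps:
q = -56 (q = -4 - 52 = -56)
(166*q)*179 = (166*(-56))*179 = -9296*179 = -1663984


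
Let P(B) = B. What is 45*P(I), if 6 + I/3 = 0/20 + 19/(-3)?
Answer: -1665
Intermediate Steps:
I = -37 (I = -18 + 3*(0/20 + 19/(-3)) = -18 + 3*(0*(1/20) + 19*(-⅓)) = -18 + 3*(0 - 19/3) = -18 + 3*(-19/3) = -18 - 19 = -37)
45*P(I) = 45*(-37) = -1665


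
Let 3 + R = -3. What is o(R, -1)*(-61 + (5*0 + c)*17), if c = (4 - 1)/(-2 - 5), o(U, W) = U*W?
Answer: -2868/7 ≈ -409.71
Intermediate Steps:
R = -6 (R = -3 - 3 = -6)
c = -3/7 (c = 3/(-7) = 3*(-1/7) = -3/7 ≈ -0.42857)
o(R, -1)*(-61 + (5*0 + c)*17) = (-6*(-1))*(-61 + (5*0 - 3/7)*17) = 6*(-61 + (0 - 3/7)*17) = 6*(-61 - 3/7*17) = 6*(-61 - 51/7) = 6*(-478/7) = -2868/7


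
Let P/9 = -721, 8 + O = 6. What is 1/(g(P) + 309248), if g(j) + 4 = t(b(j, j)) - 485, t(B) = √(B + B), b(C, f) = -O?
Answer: 1/308761 ≈ 3.2388e-6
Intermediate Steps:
O = -2 (O = -8 + 6 = -2)
P = -6489 (P = 9*(-721) = -6489)
b(C, f) = 2 (b(C, f) = -1*(-2) = 2)
t(B) = √2*√B (t(B) = √(2*B) = √2*√B)
g(j) = -487 (g(j) = -4 + (√2*√2 - 485) = -4 + (2 - 485) = -4 - 483 = -487)
1/(g(P) + 309248) = 1/(-487 + 309248) = 1/308761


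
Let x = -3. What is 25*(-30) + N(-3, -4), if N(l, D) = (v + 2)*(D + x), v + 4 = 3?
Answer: -757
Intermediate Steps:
v = -1 (v = -4 + 3 = -1)
N(l, D) = -3 + D (N(l, D) = (-1 + 2)*(D - 3) = 1*(-3 + D) = -3 + D)
25*(-30) + N(-3, -4) = 25*(-30) + (-3 - 4) = -750 - 7 = -757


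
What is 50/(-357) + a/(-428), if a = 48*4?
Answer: -22486/38199 ≈ -0.58865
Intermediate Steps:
a = 192
50/(-357) + a/(-428) = 50/(-357) + 192/(-428) = 50*(-1/357) + 192*(-1/428) = -50/357 - 48/107 = -22486/38199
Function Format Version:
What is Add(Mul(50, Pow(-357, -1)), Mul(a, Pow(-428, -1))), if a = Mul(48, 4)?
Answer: Rational(-22486, 38199) ≈ -0.58865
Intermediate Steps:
a = 192
Add(Mul(50, Pow(-357, -1)), Mul(a, Pow(-428, -1))) = Add(Mul(50, Pow(-357, -1)), Mul(192, Pow(-428, -1))) = Add(Mul(50, Rational(-1, 357)), Mul(192, Rational(-1, 428))) = Add(Rational(-50, 357), Rational(-48, 107)) = Rational(-22486, 38199)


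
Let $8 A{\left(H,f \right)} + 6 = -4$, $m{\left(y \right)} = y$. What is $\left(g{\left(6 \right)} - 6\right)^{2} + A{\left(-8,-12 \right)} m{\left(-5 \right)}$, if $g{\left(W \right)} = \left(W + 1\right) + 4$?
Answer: $\frac{125}{4} \approx 31.25$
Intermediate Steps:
$A{\left(H,f \right)} = - \frac{5}{4}$ ($A{\left(H,f \right)} = - \frac{3}{4} + \frac{1}{8} \left(-4\right) = - \frac{3}{4} - \frac{1}{2} = - \frac{5}{4}$)
$g{\left(W \right)} = 5 + W$ ($g{\left(W \right)} = \left(1 + W\right) + 4 = 5 + W$)
$\left(g{\left(6 \right)} - 6\right)^{2} + A{\left(-8,-12 \right)} m{\left(-5 \right)} = \left(\left(5 + 6\right) - 6\right)^{2} - - \frac{25}{4} = \left(11 - 6\right)^{2} + \frac{25}{4} = 5^{2} + \frac{25}{4} = 25 + \frac{25}{4} = \frac{125}{4}$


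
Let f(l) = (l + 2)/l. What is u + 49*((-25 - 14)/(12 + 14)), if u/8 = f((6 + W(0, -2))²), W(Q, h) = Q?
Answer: -1171/18 ≈ -65.056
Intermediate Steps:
f(l) = (2 + l)/l
u = 76/9 (u = 8*((2 + (6 + 0)²)/((6 + 0)²)) = 8*((2 + 6²)/(6²)) = 8*((2 + 36)/36) = 8*((1/36)*38) = 8*(19/18) = 76/9 ≈ 8.4444)
u + 49*((-25 - 14)/(12 + 14)) = 76/9 + 49*((-25 - 14)/(12 + 14)) = 76/9 + 49*(-39/26) = 76/9 + 49*(-39*1/26) = 76/9 + 49*(-3/2) = 76/9 - 147/2 = -1171/18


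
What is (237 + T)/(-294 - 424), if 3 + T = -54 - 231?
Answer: 51/718 ≈ 0.071031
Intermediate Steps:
T = -288 (T = -3 + (-54 - 231) = -3 - 285 = -288)
(237 + T)/(-294 - 424) = (237 - 288)/(-294 - 424) = -51/(-718) = -51*(-1/718) = 51/718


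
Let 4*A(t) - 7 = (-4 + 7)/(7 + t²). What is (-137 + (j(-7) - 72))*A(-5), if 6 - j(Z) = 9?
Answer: -12031/32 ≈ -375.97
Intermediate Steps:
j(Z) = -3 (j(Z) = 6 - 1*9 = 6 - 9 = -3)
A(t) = 7/4 + 3/(4*(7 + t²)) (A(t) = 7/4 + ((-4 + 7)/(7 + t²))/4 = 7/4 + (3/(7 + t²))/4 = 7/4 + 3/(4*(7 + t²)))
(-137 + (j(-7) - 72))*A(-5) = (-137 + (-3 - 72))*((52 + 7*(-5)²)/(4*(7 + (-5)²))) = (-137 - 75)*((52 + 7*25)/(4*(7 + 25))) = -53*(52 + 175)/32 = -53*227/32 = -212*227/128 = -12031/32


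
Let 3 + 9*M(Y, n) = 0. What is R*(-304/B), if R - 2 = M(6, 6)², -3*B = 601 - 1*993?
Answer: -722/147 ≈ -4.9116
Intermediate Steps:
B = 392/3 (B = -(601 - 1*993)/3 = -(601 - 993)/3 = -⅓*(-392) = 392/3 ≈ 130.67)
M(Y, n) = -⅓ (M(Y, n) = -⅓ + (⅑)*0 = -⅓ + 0 = -⅓)
R = 19/9 (R = 2 + (-⅓)² = 2 + ⅑ = 19/9 ≈ 2.1111)
R*(-304/B) = 19*(-304/392/3)/9 = 19*(-304*3/392)/9 = (19/9)*(-114/49) = -722/147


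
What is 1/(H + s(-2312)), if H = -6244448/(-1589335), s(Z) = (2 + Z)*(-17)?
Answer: 1589335/62419429898 ≈ 2.5462e-5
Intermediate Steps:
s(Z) = -34 - 17*Z
H = 6244448/1589335 (H = -6244448*(-1/1589335) = 6244448/1589335 ≈ 3.9290)
1/(H + s(-2312)) = 1/(6244448/1589335 + (-34 - 17*(-2312))) = 1/(6244448/1589335 + (-34 + 39304)) = 1/(6244448/1589335 + 39270) = 1/(62419429898/1589335) = 1589335/62419429898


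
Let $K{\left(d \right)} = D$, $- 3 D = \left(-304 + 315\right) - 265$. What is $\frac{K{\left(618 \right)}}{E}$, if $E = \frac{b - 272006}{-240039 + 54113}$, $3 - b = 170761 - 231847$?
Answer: $\frac{47225204}{632751} \approx 74.635$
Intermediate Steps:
$D = \frac{254}{3}$ ($D = - \frac{\left(-304 + 315\right) - 265}{3} = - \frac{11 - 265}{3} = \left(- \frac{1}{3}\right) \left(-254\right) = \frac{254}{3} \approx 84.667$)
$K{\left(d \right)} = \frac{254}{3}$
$b = 61089$ ($b = 3 - \left(170761 - 231847\right) = 3 - -61086 = 3 + 61086 = 61089$)
$E = \frac{210917}{185926}$ ($E = \frac{61089 - 272006}{-240039 + 54113} = - \frac{210917}{-185926} = \left(-210917\right) \left(- \frac{1}{185926}\right) = \frac{210917}{185926} \approx 1.1344$)
$\frac{K{\left(618 \right)}}{E} = \frac{254}{3 \cdot \frac{210917}{185926}} = \frac{254}{3} \cdot \frac{185926}{210917} = \frac{47225204}{632751}$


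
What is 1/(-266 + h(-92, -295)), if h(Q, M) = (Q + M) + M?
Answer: -1/948 ≈ -0.0010549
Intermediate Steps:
h(Q, M) = Q + 2*M (h(Q, M) = (M + Q) + M = Q + 2*M)
1/(-266 + h(-92, -295)) = 1/(-266 + (-92 + 2*(-295))) = 1/(-266 + (-92 - 590)) = 1/(-266 - 682) = 1/(-948) = -1/948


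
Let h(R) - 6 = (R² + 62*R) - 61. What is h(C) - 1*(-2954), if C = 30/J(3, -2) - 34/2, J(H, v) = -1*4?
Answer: 7921/4 ≈ 1980.3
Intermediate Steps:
J(H, v) = -4
C = -49/2 (C = 30/(-4) - 34/2 = 30*(-¼) - 34*½ = -15/2 - 17 = -49/2 ≈ -24.500)
h(R) = -55 + R² + 62*R (h(R) = 6 + ((R² + 62*R) - 61) = 6 + (-61 + R² + 62*R) = -55 + R² + 62*R)
h(C) - 1*(-2954) = (-55 + (-49/2)² + 62*(-49/2)) - 1*(-2954) = (-55 + 2401/4 - 1519) + 2954 = -3895/4 + 2954 = 7921/4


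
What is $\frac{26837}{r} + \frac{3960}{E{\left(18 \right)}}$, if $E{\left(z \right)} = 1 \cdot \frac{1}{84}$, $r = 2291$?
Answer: $\frac{762105077}{2291} \approx 3.3265 \cdot 10^{5}$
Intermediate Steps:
$E{\left(z \right)} = \frac{1}{84}$ ($E{\left(z \right)} = 1 \cdot \frac{1}{84} = \frac{1}{84}$)
$\frac{26837}{r} + \frac{3960}{E{\left(18 \right)}} = \frac{26837}{2291} + 3960 \frac{1}{\frac{1}{84}} = 26837 \cdot \frac{1}{2291} + 3960 \cdot 84 = \frac{26837}{2291} + 332640 = \frac{762105077}{2291}$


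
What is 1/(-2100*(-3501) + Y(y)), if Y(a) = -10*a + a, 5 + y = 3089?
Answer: 1/7324344 ≈ 1.3653e-7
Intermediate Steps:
y = 3084 (y = -5 + 3089 = 3084)
Y(a) = -9*a
1/(-2100*(-3501) + Y(y)) = 1/(-2100*(-3501) - 9*3084) = 1/(7352100 - 27756) = 1/7324344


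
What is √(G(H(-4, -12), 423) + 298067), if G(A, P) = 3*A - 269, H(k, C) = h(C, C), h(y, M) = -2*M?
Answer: √297870 ≈ 545.77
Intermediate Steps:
H(k, C) = -2*C
G(A, P) = -269 + 3*A
√(G(H(-4, -12), 423) + 298067) = √((-269 + 3*(-2*(-12))) + 298067) = √((-269 + 3*24) + 298067) = √((-269 + 72) + 298067) = √(-197 + 298067) = √297870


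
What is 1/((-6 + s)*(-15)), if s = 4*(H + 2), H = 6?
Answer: -1/390 ≈ -0.0025641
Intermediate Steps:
s = 32 (s = 4*(6 + 2) = 4*8 = 32)
1/((-6 + s)*(-15)) = 1/((-6 + 32)*(-15)) = 1/(26*(-15)) = 1/(-390) = -1/390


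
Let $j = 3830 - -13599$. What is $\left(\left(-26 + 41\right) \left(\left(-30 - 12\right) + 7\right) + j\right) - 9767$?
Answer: $7137$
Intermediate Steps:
$j = 17429$ ($j = 3830 + 13599 = 17429$)
$\left(\left(-26 + 41\right) \left(\left(-30 - 12\right) + 7\right) + j\right) - 9767 = \left(\left(-26 + 41\right) \left(\left(-30 - 12\right) + 7\right) + 17429\right) - 9767 = \left(15 \left(-42 + 7\right) + 17429\right) - 9767 = \left(15 \left(-35\right) + 17429\right) - 9767 = \left(-525 + 17429\right) - 9767 = 16904 - 9767 = 7137$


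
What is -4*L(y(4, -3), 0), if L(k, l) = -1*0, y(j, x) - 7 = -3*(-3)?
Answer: 0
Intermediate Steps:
y(j, x) = 16 (y(j, x) = 7 - 3*(-3) = 7 + 9 = 16)
L(k, l) = 0
-4*L(y(4, -3), 0) = -4*0 = 0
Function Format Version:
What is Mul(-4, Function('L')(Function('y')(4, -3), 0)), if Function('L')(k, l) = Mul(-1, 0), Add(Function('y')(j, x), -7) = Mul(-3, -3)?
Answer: 0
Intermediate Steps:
Function('y')(j, x) = 16 (Function('y')(j, x) = Add(7, Mul(-3, -3)) = Add(7, 9) = 16)
Function('L')(k, l) = 0
Mul(-4, Function('L')(Function('y')(4, -3), 0)) = Mul(-4, 0) = 0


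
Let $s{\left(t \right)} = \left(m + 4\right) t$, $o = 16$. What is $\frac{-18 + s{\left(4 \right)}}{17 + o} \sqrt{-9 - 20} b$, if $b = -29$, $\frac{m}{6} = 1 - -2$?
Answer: $- \frac{2030 i \sqrt{29}}{33} \approx - 331.27 i$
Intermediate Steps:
$m = 18$ ($m = 6 \left(1 - -2\right) = 6 \left(1 + 2\right) = 6 \cdot 3 = 18$)
$s{\left(t \right)} = 22 t$ ($s{\left(t \right)} = \left(18 + 4\right) t = 22 t$)
$\frac{-18 + s{\left(4 \right)}}{17 + o} \sqrt{-9 - 20} b = \frac{-18 + 22 \cdot 4}{17 + 16} \sqrt{-9 - 20} \left(-29\right) = \frac{-18 + 88}{33} \sqrt{-29} \left(-29\right) = 70 \cdot \frac{1}{33} i \sqrt{29} \left(-29\right) = \frac{70 i \sqrt{29}}{33} \left(-29\right) = - \frac{2030 i \sqrt{29}}{33}$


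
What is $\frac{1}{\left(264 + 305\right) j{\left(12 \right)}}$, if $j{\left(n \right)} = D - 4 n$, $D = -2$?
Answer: $- \frac{1}{28450} \approx -3.5149 \cdot 10^{-5}$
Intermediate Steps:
$j{\left(n \right)} = -2 - 4 n$
$\frac{1}{\left(264 + 305\right) j{\left(12 \right)}} = \frac{1}{\left(264 + 305\right) \left(-2 - 48\right)} = \frac{1}{569 \left(-2 - 48\right)} = \frac{1}{569 \left(-50\right)} = \frac{1}{-28450} = - \frac{1}{28450}$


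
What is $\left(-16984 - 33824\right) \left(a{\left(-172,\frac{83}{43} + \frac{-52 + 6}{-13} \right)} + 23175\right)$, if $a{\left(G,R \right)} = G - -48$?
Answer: $-1171175208$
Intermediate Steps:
$a{\left(G,R \right)} = 48 + G$ ($a{\left(G,R \right)} = G + 48 = 48 + G$)
$\left(-16984 - 33824\right) \left(a{\left(-172,\frac{83}{43} + \frac{-52 + 6}{-13} \right)} + 23175\right) = \left(-16984 - 33824\right) \left(\left(48 - 172\right) + 23175\right) = - 50808 \left(-124 + 23175\right) = \left(-50808\right) 23051 = -1171175208$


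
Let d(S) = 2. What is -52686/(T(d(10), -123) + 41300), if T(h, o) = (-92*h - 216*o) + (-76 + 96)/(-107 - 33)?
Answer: -40978/52643 ≈ -0.77841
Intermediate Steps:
T(h, o) = -⅐ - 216*o - 92*h (T(h, o) = (-216*o - 92*h) + 20/(-140) = (-216*o - 92*h) + 20*(-1/140) = (-216*o - 92*h) - ⅐ = -⅐ - 216*o - 92*h)
-52686/(T(d(10), -123) + 41300) = -52686/((-⅐ - 216*(-123) - 92*2) + 41300) = -52686/((-⅐ + 26568 - 184) + 41300) = -52686/(184687/7 + 41300) = -52686/473787/7 = -52686*7/473787 = -40978/52643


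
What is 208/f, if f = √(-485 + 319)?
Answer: -104*I*√166/83 ≈ -16.144*I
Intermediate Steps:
f = I*√166 (f = √(-166) = I*√166 ≈ 12.884*I)
208/f = 208/((I*√166)) = 208*(-I*√166/166) = -104*I*√166/83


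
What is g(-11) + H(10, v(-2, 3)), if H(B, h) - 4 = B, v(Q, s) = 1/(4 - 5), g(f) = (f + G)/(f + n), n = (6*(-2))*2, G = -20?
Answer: 521/35 ≈ 14.886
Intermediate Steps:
n = -24 (n = -12*2 = -24)
g(f) = (-20 + f)/(-24 + f) (g(f) = (f - 20)/(f - 24) = (-20 + f)/(-24 + f))
v(Q, s) = -1 (v(Q, s) = 1/(-1) = -1)
H(B, h) = 4 + B
g(-11) + H(10, v(-2, 3)) = (-20 - 11)/(-24 - 11) + (4 + 10) = -31/(-35) + 14 = -1/35*(-31) + 14 = 31/35 + 14 = 521/35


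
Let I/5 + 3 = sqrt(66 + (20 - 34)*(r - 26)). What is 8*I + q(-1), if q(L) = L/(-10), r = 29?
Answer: -1199/10 + 80*sqrt(6) ≈ 76.059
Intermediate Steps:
q(L) = -L/10 (q(L) = L*(-1/10) = -L/10)
I = -15 + 10*sqrt(6) (I = -15 + 5*sqrt(66 + (20 - 34)*(29 - 26)) = -15 + 5*sqrt(66 - 14*3) = -15 + 5*sqrt(66 - 42) = -15 + 5*sqrt(24) = -15 + 5*(2*sqrt(6)) = -15 + 10*sqrt(6) ≈ 9.4949)
8*I + q(-1) = 8*(-15 + 10*sqrt(6)) - 1/10*(-1) = (-120 + 80*sqrt(6)) + 1/10 = -1199/10 + 80*sqrt(6)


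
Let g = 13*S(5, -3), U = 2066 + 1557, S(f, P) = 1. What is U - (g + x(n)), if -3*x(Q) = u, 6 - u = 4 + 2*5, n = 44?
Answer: 10822/3 ≈ 3607.3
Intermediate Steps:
u = -8 (u = 6 - (4 + 2*5) = 6 - (4 + 10) = 6 - 1*14 = 6 - 14 = -8)
x(Q) = 8/3 (x(Q) = -1/3*(-8) = 8/3)
U = 3623
g = 13 (g = 13*1 = 13)
U - (g + x(n)) = 3623 - (13 + 8/3) = 3623 - 1*47/3 = 3623 - 47/3 = 10822/3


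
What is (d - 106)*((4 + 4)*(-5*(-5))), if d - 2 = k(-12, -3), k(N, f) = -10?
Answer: -22800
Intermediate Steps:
d = -8 (d = 2 - 10 = -8)
(d - 106)*((4 + 4)*(-5*(-5))) = (-8 - 106)*((4 + 4)*(-5*(-5))) = -912*25 = -114*200 = -22800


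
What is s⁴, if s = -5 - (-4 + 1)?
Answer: 16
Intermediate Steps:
s = -2 (s = -5 - 1*(-3) = -5 + 3 = -2)
s⁴ = (-2)⁴ = 16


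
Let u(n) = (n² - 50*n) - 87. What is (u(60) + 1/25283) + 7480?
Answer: 202087020/25283 ≈ 7993.0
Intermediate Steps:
u(n) = -87 + n² - 50*n
(u(60) + 1/25283) + 7480 = ((-87 + 60² - 50*60) + 1/25283) + 7480 = ((-87 + 3600 - 3000) + 1/25283) + 7480 = (513 + 1/25283) + 7480 = 12970180/25283 + 7480 = 202087020/25283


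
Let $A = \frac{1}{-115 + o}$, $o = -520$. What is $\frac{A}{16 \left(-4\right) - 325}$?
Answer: $\frac{1}{247015} \approx 4.0483 \cdot 10^{-6}$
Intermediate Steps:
$A = - \frac{1}{635}$ ($A = \frac{1}{-115 - 520} = \frac{1}{-635} = - \frac{1}{635} \approx -0.0015748$)
$\frac{A}{16 \left(-4\right) - 325} = - \frac{1}{635 \left(16 \left(-4\right) - 325\right)} = - \frac{1}{635 \left(-64 - 325\right)} = - \frac{1}{635 \left(-389\right)} = \left(- \frac{1}{635}\right) \left(- \frac{1}{389}\right) = \frac{1}{247015}$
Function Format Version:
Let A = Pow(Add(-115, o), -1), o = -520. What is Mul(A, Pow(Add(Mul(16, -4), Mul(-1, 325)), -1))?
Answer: Rational(1, 247015) ≈ 4.0483e-6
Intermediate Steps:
A = Rational(-1, 635) (A = Pow(Add(-115, -520), -1) = Pow(-635, -1) = Rational(-1, 635) ≈ -0.0015748)
Mul(A, Pow(Add(Mul(16, -4), Mul(-1, 325)), -1)) = Mul(Rational(-1, 635), Pow(Add(Mul(16, -4), Mul(-1, 325)), -1)) = Mul(Rational(-1, 635), Pow(Add(-64, -325), -1)) = Mul(Rational(-1, 635), Pow(-389, -1)) = Mul(Rational(-1, 635), Rational(-1, 389)) = Rational(1, 247015)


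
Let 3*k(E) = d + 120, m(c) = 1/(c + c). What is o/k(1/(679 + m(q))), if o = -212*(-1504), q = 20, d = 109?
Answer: 956544/229 ≈ 4177.0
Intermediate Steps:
m(c) = 1/(2*c)
k(E) = 229/3 (k(E) = (109 + 120)/3 = (⅓)*229 = 229/3)
o = 318848
o/k(1/(679 + m(q))) = 318848/(229/3) = 318848*(3/229) = 956544/229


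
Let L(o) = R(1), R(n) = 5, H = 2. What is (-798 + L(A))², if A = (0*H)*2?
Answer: 628849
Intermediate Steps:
A = 0 (A = (0*2)*2 = 0*2 = 0)
L(o) = 5
(-798 + L(A))² = (-798 + 5)² = (-793)² = 628849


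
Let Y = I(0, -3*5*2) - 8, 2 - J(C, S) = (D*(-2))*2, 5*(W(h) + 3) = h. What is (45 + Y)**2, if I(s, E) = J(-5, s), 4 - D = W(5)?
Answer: 3969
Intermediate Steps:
W(h) = -3 + h/5
D = 6 (D = 4 - (-3 + (1/5)*5) = 4 - (-3 + 1) = 4 - 1*(-2) = 4 + 2 = 6)
J(C, S) = 26 (J(C, S) = 2 - 6*(-2)*2 = 2 - (-12)*2 = 2 - 1*(-24) = 2 + 24 = 26)
I(s, E) = 26
Y = 18 (Y = 26 - 8 = 18)
(45 + Y)**2 = (45 + 18)**2 = 63**2 = 3969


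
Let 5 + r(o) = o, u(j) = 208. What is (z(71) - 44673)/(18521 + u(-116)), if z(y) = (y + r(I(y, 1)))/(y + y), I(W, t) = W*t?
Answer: -6343429/2659518 ≈ -2.3852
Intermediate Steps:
r(o) = -5 + o
z(y) = (-5 + 2*y)/(2*y) (z(y) = (y + (-5 + y*1))/(y + y) = (y + (-5 + y))/((2*y)) = (-5 + 2*y)*(1/(2*y)) = (-5 + 2*y)/(2*y))
(z(71) - 44673)/(18521 + u(-116)) = ((-5/2 + 71)/71 - 44673)/(18521 + 208) = ((1/71)*(137/2) - 44673)/18729 = (137/142 - 44673)*(1/18729) = -6343429/142*1/18729 = -6343429/2659518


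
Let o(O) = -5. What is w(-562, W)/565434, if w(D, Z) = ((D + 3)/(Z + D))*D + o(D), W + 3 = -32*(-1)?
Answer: -24371/23182794 ≈ -0.0010513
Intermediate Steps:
W = 29 (W = -3 - 32*(-1) = -3 + 32 = 29)
w(D, Z) = -5 + D*(3 + D)/(D + Z) (w(D, Z) = ((D + 3)/(Z + D))*D - 5 = ((3 + D)/(D + Z))*D - 5 = D*(3 + D)/(D + Z) - 5 = -5 + D*(3 + D)/(D + Z))
w(-562, W)/565434 = (((-562)² - 5*29 - 2*(-562))/(-562 + 29))/565434 = ((315844 - 145 + 1124)/(-533))*(1/565434) = -1/533*316823*(1/565434) = -24371/41*1/565434 = -24371/23182794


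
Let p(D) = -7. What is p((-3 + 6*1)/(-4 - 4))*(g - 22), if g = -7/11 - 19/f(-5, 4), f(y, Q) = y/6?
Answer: -63/55 ≈ -1.1455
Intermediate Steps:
f(y, Q) = y/6 (f(y, Q) = y*(1/6) = y/6)
g = 1219/55 (g = -7/11 - 19/((1/6)*(-5)) = -7*1/11 - 19/(-5/6) = -7/11 - 19*(-6/5) = -7/11 + 114/5 = 1219/55 ≈ 22.164)
p((-3 + 6*1)/(-4 - 4))*(g - 22) = -7*(1219/55 - 22) = -7*9/55 = -63/55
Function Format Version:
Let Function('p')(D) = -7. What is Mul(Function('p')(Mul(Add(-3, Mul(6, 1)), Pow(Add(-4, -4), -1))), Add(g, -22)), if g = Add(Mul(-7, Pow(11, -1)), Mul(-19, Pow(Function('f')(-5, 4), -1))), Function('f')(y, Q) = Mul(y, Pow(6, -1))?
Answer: Rational(-63, 55) ≈ -1.1455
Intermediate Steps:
Function('f')(y, Q) = Mul(Rational(1, 6), y) (Function('f')(y, Q) = Mul(y, Rational(1, 6)) = Mul(Rational(1, 6), y))
g = Rational(1219, 55) (g = Add(Mul(-7, Pow(11, -1)), Mul(-19, Pow(Mul(Rational(1, 6), -5), -1))) = Add(Mul(-7, Rational(1, 11)), Mul(-19, Pow(Rational(-5, 6), -1))) = Add(Rational(-7, 11), Mul(-19, Rational(-6, 5))) = Add(Rational(-7, 11), Rational(114, 5)) = Rational(1219, 55) ≈ 22.164)
Mul(Function('p')(Mul(Add(-3, Mul(6, 1)), Pow(Add(-4, -4), -1))), Add(g, -22)) = Mul(-7, Add(Rational(1219, 55), -22)) = Mul(-7, Rational(9, 55)) = Rational(-63, 55)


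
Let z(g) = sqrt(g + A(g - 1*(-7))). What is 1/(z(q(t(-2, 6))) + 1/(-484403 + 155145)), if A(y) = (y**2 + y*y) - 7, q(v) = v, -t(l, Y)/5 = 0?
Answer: 329258/9865385581323 + 108410830564*sqrt(91)/9865385581323 ≈ 0.10483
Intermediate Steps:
t(l, Y) = 0 (t(l, Y) = -5*0 = 0)
A(y) = -7 + 2*y**2 (A(y) = (y**2 + y**2) - 7 = 2*y**2 - 7 = -7 + 2*y**2)
z(g) = sqrt(-7 + g + 2*(7 + g)**2) (z(g) = sqrt(g + (-7 + 2*(g - 1*(-7))**2)) = sqrt(g + (-7 + 2*(g + 7)**2)) = sqrt(g + (-7 + 2*(7 + g)**2)) = sqrt(-7 + g + 2*(7 + g)**2))
1/(z(q(t(-2, 6))) + 1/(-484403 + 155145)) = 1/(sqrt(-7 + 0 + 2*(7 + 0)**2) + 1/(-484403 + 155145)) = 1/(sqrt(-7 + 0 + 2*7**2) + 1/(-329258)) = 1/(sqrt(-7 + 0 + 2*49) - 1/329258) = 1/(sqrt(-7 + 0 + 98) - 1/329258) = 1/(sqrt(91) - 1/329258) = 1/(-1/329258 + sqrt(91))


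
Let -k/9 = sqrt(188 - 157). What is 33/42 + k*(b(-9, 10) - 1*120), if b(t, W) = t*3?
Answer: 11/14 + 1323*sqrt(31) ≈ 7366.9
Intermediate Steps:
b(t, W) = 3*t
k = -9*sqrt(31) (k = -9*sqrt(188 - 157) = -9*sqrt(31) ≈ -50.110)
33/42 + k*(b(-9, 10) - 1*120) = 33/42 + (-9*sqrt(31))*(3*(-9) - 1*120) = 33*(1/42) + (-9*sqrt(31))*(-27 - 120) = 11/14 - 9*sqrt(31)*(-147) = 11/14 + 1323*sqrt(31)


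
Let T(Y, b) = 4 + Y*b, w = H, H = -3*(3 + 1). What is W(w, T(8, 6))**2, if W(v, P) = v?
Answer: 144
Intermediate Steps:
H = -12 (H = -3*4 = -12)
w = -12
W(w, T(8, 6))**2 = (-12)**2 = 144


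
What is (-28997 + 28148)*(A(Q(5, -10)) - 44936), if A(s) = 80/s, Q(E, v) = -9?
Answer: 114474632/3 ≈ 3.8158e+7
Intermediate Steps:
(-28997 + 28148)*(A(Q(5, -10)) - 44936) = (-28997 + 28148)*(80/(-9) - 44936) = -849*(80*(-⅑) - 44936) = -849*(-80/9 - 44936) = -849*(-404504/9) = 114474632/3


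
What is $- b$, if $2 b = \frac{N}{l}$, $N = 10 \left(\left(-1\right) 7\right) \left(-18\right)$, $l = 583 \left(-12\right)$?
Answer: $\frac{105}{1166} \approx 0.090051$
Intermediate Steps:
$l = -6996$
$N = 1260$ ($N = 10 \left(-7\right) \left(-18\right) = \left(-70\right) \left(-18\right) = 1260$)
$b = - \frac{105}{1166}$ ($b = \frac{1260 \frac{1}{-6996}}{2} = \frac{1260 \left(- \frac{1}{6996}\right)}{2} = \frac{1}{2} \left(- \frac{105}{583}\right) = - \frac{105}{1166} \approx -0.090051$)
$- b = \left(-1\right) \left(- \frac{105}{1166}\right) = \frac{105}{1166}$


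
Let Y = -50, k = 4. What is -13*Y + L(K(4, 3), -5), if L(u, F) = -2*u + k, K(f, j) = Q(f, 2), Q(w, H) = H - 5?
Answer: 660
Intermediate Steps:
Q(w, H) = -5 + H
K(f, j) = -3 (K(f, j) = -5 + 2 = -3)
L(u, F) = 4 - 2*u (L(u, F) = -2*u + 4 = 4 - 2*u)
-13*Y + L(K(4, 3), -5) = -13*(-50) + (4 - 2*(-3)) = 650 + (4 + 6) = 650 + 10 = 660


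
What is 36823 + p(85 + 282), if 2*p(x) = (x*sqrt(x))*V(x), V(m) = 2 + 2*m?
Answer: 36823 + 135056*sqrt(367) ≈ 2.6241e+6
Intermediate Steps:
p(x) = x**(3/2)*(2 + 2*x)/2 (p(x) = ((x*sqrt(x))*(2 + 2*x))/2 = (x**(3/2)*(2 + 2*x))/2 = x**(3/2)*(2 + 2*x)/2)
36823 + p(85 + 282) = 36823 + (85 + 282)**(3/2)*(1 + (85 + 282)) = 36823 + 367**(3/2)*(1 + 367) = 36823 + (367*sqrt(367))*368 = 36823 + 135056*sqrt(367)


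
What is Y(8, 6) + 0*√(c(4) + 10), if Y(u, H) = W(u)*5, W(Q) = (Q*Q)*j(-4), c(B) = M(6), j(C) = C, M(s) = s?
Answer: -1280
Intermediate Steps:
c(B) = 6
W(Q) = -4*Q² (W(Q) = (Q*Q)*(-4) = Q²*(-4) = -4*Q²)
Y(u, H) = -20*u² (Y(u, H) = -4*u²*5 = -20*u²)
Y(8, 6) + 0*√(c(4) + 10) = -20*8² + 0*√(6 + 10) = -20*64 + 0*√16 = -1280 + 0*4 = -1280 + 0 = -1280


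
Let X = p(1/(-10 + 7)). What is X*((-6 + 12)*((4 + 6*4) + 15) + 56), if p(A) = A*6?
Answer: -628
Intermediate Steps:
p(A) = 6*A
X = -2 (X = 6/(-10 + 7) = 6/(-3) = 6*(-⅓) = -2)
X*((-6 + 12)*((4 + 6*4) + 15) + 56) = -2*((-6 + 12)*((4 + 6*4) + 15) + 56) = -2*(6*((4 + 24) + 15) + 56) = -2*(6*(28 + 15) + 56) = -2*(6*43 + 56) = -2*(258 + 56) = -2*314 = -628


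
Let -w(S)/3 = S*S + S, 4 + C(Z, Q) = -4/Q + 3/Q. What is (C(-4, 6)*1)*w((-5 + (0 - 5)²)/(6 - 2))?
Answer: 375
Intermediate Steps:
C(Z, Q) = -4 - 1/Q (C(Z, Q) = -4 + (-4/Q + 3/Q) = -4 - 1/Q)
w(S) = -3*S - 3*S² (w(S) = -3*(S*S + S) = -3*(S² + S) = -3*(S + S²) = -3*S - 3*S²)
(C(-4, 6)*1)*w((-5 + (0 - 5)²)/(6 - 2)) = ((-4 - 1/6)*1)*(-3*(-5 + (0 - 5)²)/(6 - 2)*(1 + (-5 + (0 - 5)²)/(6 - 2))) = ((-4 - 1*⅙)*1)*(-3*(-5 + (-5)²)/4*(1 + (-5 + (-5)²)/4)) = ((-4 - ⅙)*1)*(-3*(-5 + 25)*(¼)*(1 + (-5 + 25)*(¼))) = (-25/6*1)*(-3*20*(¼)*(1 + 20*(¼))) = -(-25)*5*(1 + 5)/2 = -(-25)*5*6/2 = -25/6*(-90) = 375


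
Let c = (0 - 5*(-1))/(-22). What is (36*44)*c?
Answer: -360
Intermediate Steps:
c = -5/22 (c = (0 + 5)*(-1/22) = 5*(-1/22) = -5/22 ≈ -0.22727)
(36*44)*c = (36*44)*(-5/22) = 1584*(-5/22) = -360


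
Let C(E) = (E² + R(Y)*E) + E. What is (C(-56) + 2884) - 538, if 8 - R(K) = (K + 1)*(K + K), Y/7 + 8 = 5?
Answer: 52018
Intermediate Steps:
Y = -21 (Y = -56 + 7*5 = -56 + 35 = -21)
R(K) = 8 - 2*K*(1 + K) (R(K) = 8 - (K + 1)*(K + K) = 8 - (1 + K)*2*K = 8 - 2*K*(1 + K))
C(E) = E² - 831*E (C(E) = (E² + (8 - 2*(-21) - 2*(-21)²)*E) + E = (E² + (8 + 42 - 2*441)*E) + E = (E² + (8 + 42 - 882)*E) + E = (E² - 832*E) + E = E² - 831*E)
(C(-56) + 2884) - 538 = (-56*(-831 - 56) + 2884) - 538 = (-56*(-887) + 2884) - 538 = (49672 + 2884) - 538 = 52556 - 538 = 52018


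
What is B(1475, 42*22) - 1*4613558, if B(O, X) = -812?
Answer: -4614370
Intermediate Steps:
B(1475, 42*22) - 1*4613558 = -812 - 1*4613558 = -812 - 4613558 = -4614370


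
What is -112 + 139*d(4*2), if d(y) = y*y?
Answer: 8784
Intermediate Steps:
d(y) = y²
-112 + 139*d(4*2) = -112 + 139*(4*2)² = -112 + 139*8² = -112 + 139*64 = -112 + 8896 = 8784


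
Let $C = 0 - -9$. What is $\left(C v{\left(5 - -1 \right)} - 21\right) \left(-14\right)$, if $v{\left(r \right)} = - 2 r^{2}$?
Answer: $9366$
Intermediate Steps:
$C = 9$ ($C = 0 + 9 = 9$)
$\left(C v{\left(5 - -1 \right)} - 21\right) \left(-14\right) = \left(9 \left(- 2 \left(5 - -1\right)^{2}\right) - 21\right) \left(-14\right) = \left(9 \left(- 2 \left(5 + 1\right)^{2}\right) - 21\right) \left(-14\right) = \left(9 \left(- 2 \cdot 6^{2}\right) - 21\right) \left(-14\right) = \left(9 \left(\left(-2\right) 36\right) - 21\right) \left(-14\right) = \left(9 \left(-72\right) - 21\right) \left(-14\right) = \left(-648 - 21\right) \left(-14\right) = \left(-669\right) \left(-14\right) = 9366$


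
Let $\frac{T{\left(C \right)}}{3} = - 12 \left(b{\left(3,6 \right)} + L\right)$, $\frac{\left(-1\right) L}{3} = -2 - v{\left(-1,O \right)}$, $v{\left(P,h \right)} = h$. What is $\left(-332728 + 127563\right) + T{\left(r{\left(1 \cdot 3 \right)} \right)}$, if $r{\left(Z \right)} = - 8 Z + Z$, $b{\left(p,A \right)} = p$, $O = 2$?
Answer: $-205705$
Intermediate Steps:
$L = 12$ ($L = - 3 \left(-2 - 2\right) = \left(-3\right) \left(-4\right) = 12$)
$r{\left(Z \right)} = - 7 Z$
$T{\left(C \right)} = -540$ ($T{\left(C \right)} = 3 \left(- 12 \left(3 + 12\right)\right) = 3 \left(\left(-12\right) 15\right) = 3 \left(-180\right) = -540$)
$\left(-332728 + 127563\right) + T{\left(r{\left(1 \cdot 3 \right)} \right)} = \left(-332728 + 127563\right) - 540 = -205165 - 540 = -205705$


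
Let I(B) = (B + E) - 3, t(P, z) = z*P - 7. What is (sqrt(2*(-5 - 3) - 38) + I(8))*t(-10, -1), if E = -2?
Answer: 9 + 9*I*sqrt(6) ≈ 9.0 + 22.045*I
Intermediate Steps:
t(P, z) = -7 + P*z (t(P, z) = P*z - 7 = -7 + P*z)
I(B) = -5 + B (I(B) = (B - 2) - 3 = (-2 + B) - 3 = -5 + B)
(sqrt(2*(-5 - 3) - 38) + I(8))*t(-10, -1) = (sqrt(2*(-5 - 3) - 38) + (-5 + 8))*(-7 - 10*(-1)) = (sqrt(2*(-8) - 38) + 3)*(-7 + 10) = (sqrt(-16 - 38) + 3)*3 = (sqrt(-54) + 3)*3 = (3*I*sqrt(6) + 3)*3 = (3 + 3*I*sqrt(6))*3 = 9 + 9*I*sqrt(6)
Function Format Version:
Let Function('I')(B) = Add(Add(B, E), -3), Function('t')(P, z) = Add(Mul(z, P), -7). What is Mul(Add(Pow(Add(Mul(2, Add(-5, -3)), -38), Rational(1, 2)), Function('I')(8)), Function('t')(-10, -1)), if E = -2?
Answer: Add(9, Mul(9, I, Pow(6, Rational(1, 2)))) ≈ Add(9.0000, Mul(22.045, I))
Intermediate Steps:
Function('t')(P, z) = Add(-7, Mul(P, z)) (Function('t')(P, z) = Add(Mul(P, z), -7) = Add(-7, Mul(P, z)))
Function('I')(B) = Add(-5, B) (Function('I')(B) = Add(Add(B, -2), -3) = Add(Add(-2, B), -3) = Add(-5, B))
Mul(Add(Pow(Add(Mul(2, Add(-5, -3)), -38), Rational(1, 2)), Function('I')(8)), Function('t')(-10, -1)) = Mul(Add(Pow(Add(Mul(2, Add(-5, -3)), -38), Rational(1, 2)), Add(-5, 8)), Add(-7, Mul(-10, -1))) = Mul(Add(Pow(Add(Mul(2, -8), -38), Rational(1, 2)), 3), Add(-7, 10)) = Mul(Add(Pow(Add(-16, -38), Rational(1, 2)), 3), 3) = Mul(Add(Pow(-54, Rational(1, 2)), 3), 3) = Mul(Add(Mul(3, I, Pow(6, Rational(1, 2))), 3), 3) = Mul(Add(3, Mul(3, I, Pow(6, Rational(1, 2)))), 3) = Add(9, Mul(9, I, Pow(6, Rational(1, 2))))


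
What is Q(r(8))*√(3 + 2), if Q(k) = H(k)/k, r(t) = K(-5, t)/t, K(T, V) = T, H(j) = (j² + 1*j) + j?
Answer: 11*√5/8 ≈ 3.0746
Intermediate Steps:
H(j) = j² + 2*j (H(j) = (j² + j) + j = (j + j²) + j = j² + 2*j)
r(t) = -5/t
Q(k) = 2 + k (Q(k) = (k*(2 + k))/k = 2 + k)
Q(r(8))*√(3 + 2) = (2 - 5/8)*√(3 + 2) = (2 - 5*⅛)*√5 = (2 - 5/8)*√5 = 11*√5/8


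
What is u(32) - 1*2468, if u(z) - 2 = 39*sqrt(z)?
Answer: -2466 + 156*sqrt(2) ≈ -2245.4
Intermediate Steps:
u(z) = 2 + 39*sqrt(z)
u(32) - 1*2468 = (2 + 39*sqrt(32)) - 1*2468 = (2 + 39*(4*sqrt(2))) - 2468 = (2 + 156*sqrt(2)) - 2468 = -2466 + 156*sqrt(2)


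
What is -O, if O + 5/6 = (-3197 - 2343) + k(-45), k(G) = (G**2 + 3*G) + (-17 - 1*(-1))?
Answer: 22001/6 ≈ 3666.8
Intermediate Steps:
k(G) = -16 + G**2 + 3*G (k(G) = (G**2 + 3*G) + (-17 + 1) = (G**2 + 3*G) - 16 = -16 + G**2 + 3*G)
O = -22001/6 (O = -5/6 + ((-3197 - 2343) + (-16 + (-45)**2 + 3*(-45))) = -5/6 + (-5540 + (-16 + 2025 - 135)) = -5/6 + (-5540 + 1874) = -5/6 - 3666 = -22001/6 ≈ -3666.8)
-O = -1*(-22001/6) = 22001/6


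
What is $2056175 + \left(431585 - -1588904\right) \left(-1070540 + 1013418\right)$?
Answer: $-115412316483$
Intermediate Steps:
$2056175 + \left(431585 - -1588904\right) \left(-1070540 + 1013418\right) = 2056175 + \left(431585 + 1588904\right) \left(-57122\right) = 2056175 + 2020489 \left(-57122\right) = 2056175 - 115414372658 = -115412316483$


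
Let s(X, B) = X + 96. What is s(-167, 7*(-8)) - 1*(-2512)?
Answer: 2441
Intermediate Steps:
s(X, B) = 96 + X
s(-167, 7*(-8)) - 1*(-2512) = (96 - 167) - 1*(-2512) = -71 + 2512 = 2441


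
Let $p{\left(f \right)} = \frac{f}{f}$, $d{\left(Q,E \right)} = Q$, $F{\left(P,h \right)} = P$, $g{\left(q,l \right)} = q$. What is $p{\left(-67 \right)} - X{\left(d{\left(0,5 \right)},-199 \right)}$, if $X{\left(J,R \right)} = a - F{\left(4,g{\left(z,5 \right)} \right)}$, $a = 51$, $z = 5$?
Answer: $-46$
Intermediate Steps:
$X{\left(J,R \right)} = 47$ ($X{\left(J,R \right)} = 51 - 4 = 47$)
$p{\left(f \right)} = 1$
$p{\left(-67 \right)} - X{\left(d{\left(0,5 \right)},-199 \right)} = 1 - 47 = -46$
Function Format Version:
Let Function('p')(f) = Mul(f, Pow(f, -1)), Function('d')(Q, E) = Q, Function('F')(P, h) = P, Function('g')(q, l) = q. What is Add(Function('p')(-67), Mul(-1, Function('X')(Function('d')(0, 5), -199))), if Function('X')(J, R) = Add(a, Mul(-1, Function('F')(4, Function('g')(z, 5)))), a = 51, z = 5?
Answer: -46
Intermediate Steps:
Function('X')(J, R) = 47 (Function('X')(J, R) = Add(51, Mul(-1, 4)) = Add(51, -4) = 47)
Function('p')(f) = 1
Add(Function('p')(-67), Mul(-1, Function('X')(Function('d')(0, 5), -199))) = Add(1, Mul(-1, 47)) = Add(1, -47) = -46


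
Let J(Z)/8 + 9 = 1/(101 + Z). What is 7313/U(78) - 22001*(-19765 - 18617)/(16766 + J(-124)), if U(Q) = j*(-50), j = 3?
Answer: 1455259181149/28796550 ≈ 50536.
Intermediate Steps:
J(Z) = -72 + 8/(101 + Z)
U(Q) = -150 (U(Q) = 3*(-50) = -150)
7313/U(78) - 22001*(-19765 - 18617)/(16766 + J(-124)) = 7313/(-150) - 22001*(-19765 - 18617)/(16766 + 8*(-908 - 9*(-124))/(101 - 124)) = 7313*(-1/150) - 22001*(-38382/(16766 + 8*(-908 + 1116)/(-23))) = -7313/150 - 22001*(-38382/(16766 + 8*(-1/23)*208)) = -7313/150 - 22001*(-38382/(16766 - 1664/23)) = -7313/150 - 22001/((383954/23)*(-1/38382)) = -7313/150 - 22001/(-191977/441393) = -7313/150 - 22001*(-441393/191977) = -7313/150 + 9711087393/191977 = 1455259181149/28796550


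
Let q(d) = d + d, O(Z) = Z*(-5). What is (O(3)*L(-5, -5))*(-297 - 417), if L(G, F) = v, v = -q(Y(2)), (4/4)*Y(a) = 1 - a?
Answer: 21420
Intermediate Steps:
O(Z) = -5*Z
Y(a) = 1 - a
q(d) = 2*d
v = 2 (v = -2*(1 - 1*2) = -2*(1 - 2) = -2*(-1) = -1*(-2) = 2)
L(G, F) = 2
(O(3)*L(-5, -5))*(-297 - 417) = (-5*3*2)*(-297 - 417) = -15*2*(-714) = -30*(-714) = 21420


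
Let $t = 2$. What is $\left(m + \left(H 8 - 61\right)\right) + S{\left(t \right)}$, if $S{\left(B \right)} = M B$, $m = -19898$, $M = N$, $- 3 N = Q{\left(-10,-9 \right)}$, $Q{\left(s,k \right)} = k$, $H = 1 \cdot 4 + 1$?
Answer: $-19913$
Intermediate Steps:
$H = 5$ ($H = 4 + 1 = 5$)
$N = 3$ ($N = \left(- \frac{1}{3}\right) \left(-9\right) = 3$)
$M = 3$
$S{\left(B \right)} = 3 B$
$\left(m + \left(H 8 - 61\right)\right) + S{\left(t \right)} = \left(-19898 + \left(5 \cdot 8 - 61\right)\right) + 3 \cdot 2 = \left(-19898 + \left(40 - 61\right)\right) + 6 = \left(-19898 - 21\right) + 6 = -19919 + 6 = -19913$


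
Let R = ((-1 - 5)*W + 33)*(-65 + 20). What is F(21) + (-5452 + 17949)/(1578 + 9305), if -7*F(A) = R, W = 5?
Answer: 1556684/76181 ≈ 20.434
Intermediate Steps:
R = -135 (R = ((-1 - 5)*5 + 33)*(-65 + 20) = (-6*5 + 33)*(-45) = (-30 + 33)*(-45) = 3*(-45) = -135)
F(A) = 135/7 (F(A) = -⅐*(-135) = 135/7)
F(21) + (-5452 + 17949)/(1578 + 9305) = 135/7 + (-5452 + 17949)/(1578 + 9305) = 135/7 + 12497/10883 = 1556684/76181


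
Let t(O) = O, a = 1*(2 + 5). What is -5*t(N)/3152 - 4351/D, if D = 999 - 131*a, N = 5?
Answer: -6858201/129232 ≈ -53.069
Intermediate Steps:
a = 7 (a = 1*7 = 7)
D = 82 (D = 999 - 131*7 = 999 - 917 = 82)
-5*t(N)/3152 - 4351/D = -5*5/3152 - 4351/82 = -25*1/3152 - 4351*1/82 = -25/3152 - 4351/82 = -6858201/129232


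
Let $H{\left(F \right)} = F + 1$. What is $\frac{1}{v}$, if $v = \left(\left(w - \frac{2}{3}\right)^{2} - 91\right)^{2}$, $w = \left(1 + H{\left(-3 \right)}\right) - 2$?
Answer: $\frac{81}{487204} \approx 0.00016625$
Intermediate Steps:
$H{\left(F \right)} = 1 + F$
$w = -3$ ($w = \left(1 + \left(1 - 3\right)\right) - 2 = \left(1 - 2\right) - 2 = -1 - 2 = -3$)
$v = \frac{487204}{81}$ ($v = \left(\left(-3 - \frac{2}{3}\right)^{2} - 91\right)^{2} = \left(\left(- \frac{11}{3}\right)^{2} - 91\right)^{2} = \left(\frac{121}{9} - 91\right)^{2} = \left(- \frac{698}{9}\right)^{2} = \frac{487204}{81} \approx 6014.9$)
$\frac{1}{v} = \frac{1}{\frac{487204}{81}} = \frac{81}{487204}$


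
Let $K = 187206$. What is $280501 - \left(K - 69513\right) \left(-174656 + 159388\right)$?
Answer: $1797217225$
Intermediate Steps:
$280501 - \left(K - 69513\right) \left(-174656 + 159388\right) = 280501 - \left(187206 - 69513\right) \left(-174656 + 159388\right) = 280501 - 117693 \left(-15268\right) = 280501 - -1796936724 = 280501 + 1796936724 = 1797217225$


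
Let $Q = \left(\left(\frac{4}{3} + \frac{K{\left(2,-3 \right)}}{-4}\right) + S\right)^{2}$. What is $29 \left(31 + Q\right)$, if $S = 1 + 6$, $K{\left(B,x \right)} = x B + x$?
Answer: $\frac{597197}{144} \approx 4147.2$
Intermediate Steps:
$K{\left(B,x \right)} = x + B x$ ($K{\left(B,x \right)} = B x + x = x + B x$)
$S = 7$
$Q = \frac{16129}{144}$ ($Q = \left(\left(\frac{4}{3} + \frac{\left(-3\right) \left(1 + 2\right)}{-4}\right) + 7\right)^{2} = \left(\left(4 \cdot \frac{1}{3} + \left(-3\right) 3 \left(- \frac{1}{4}\right)\right) + 7\right)^{2} = \left(\left(\frac{4}{3} - - \frac{9}{4}\right) + 7\right)^{2} = \left(\left(\frac{4}{3} + \frac{9}{4}\right) + 7\right)^{2} = \left(\frac{43}{12} + 7\right)^{2} = \left(\frac{127}{12}\right)^{2} = \frac{16129}{144} \approx 112.01$)
$29 \left(31 + Q\right) = 29 \left(31 + \frac{16129}{144}\right) = 29 \cdot \frac{20593}{144} = \frac{597197}{144}$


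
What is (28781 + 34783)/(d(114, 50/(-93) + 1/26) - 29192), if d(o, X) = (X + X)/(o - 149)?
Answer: -2689710660/1235258273 ≈ -2.1774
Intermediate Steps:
d(o, X) = 2*X/(-149 + o) (d(o, X) = (2*X)/(-149 + o) = 2*X/(-149 + o))
(28781 + 34783)/(d(114, 50/(-93) + 1/26) - 29192) = (28781 + 34783)/(2*(50/(-93) + 1/26)/(-149 + 114) - 29192) = 63564/(2*(50*(-1/93) + 1*(1/26))/(-35) - 29192) = 63564/(2*(-50/93 + 1/26)*(-1/35) - 29192) = 63564/(2*(-1207/2418)*(-1/35) - 29192) = 63564/(1207/42315 - 29192) = 63564/(-1235258273/42315) = 63564*(-42315/1235258273) = -2689710660/1235258273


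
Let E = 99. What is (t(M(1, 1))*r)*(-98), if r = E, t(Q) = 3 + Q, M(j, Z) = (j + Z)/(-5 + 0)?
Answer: -126126/5 ≈ -25225.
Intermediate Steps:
M(j, Z) = -Z/5 - j/5 (M(j, Z) = (Z + j)/(-5) = (Z + j)*(-⅕) = -Z/5 - j/5)
r = 99
(t(M(1, 1))*r)*(-98) = ((3 + (-⅕*1 - ⅕*1))*99)*(-98) = ((3 + (-⅕ - ⅕))*99)*(-98) = ((3 - ⅖)*99)*(-98) = ((13/5)*99)*(-98) = (1287/5)*(-98) = -126126/5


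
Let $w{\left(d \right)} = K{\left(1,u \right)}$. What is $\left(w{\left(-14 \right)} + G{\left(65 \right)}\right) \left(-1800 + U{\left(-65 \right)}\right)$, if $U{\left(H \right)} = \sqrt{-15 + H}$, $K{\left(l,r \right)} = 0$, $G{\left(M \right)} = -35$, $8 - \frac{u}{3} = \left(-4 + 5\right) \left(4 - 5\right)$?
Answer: $63000 - 140 i \sqrt{5} \approx 63000.0 - 313.05 i$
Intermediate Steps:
$u = 27$ ($u = 24 - 3 \left(-4 + 5\right) \left(4 - 5\right) = 24 - 3 \cdot 1 \left(-1\right) = 24 - -3 = 24 + 3 = 27$)
$w{\left(d \right)} = 0$
$\left(w{\left(-14 \right)} + G{\left(65 \right)}\right) \left(-1800 + U{\left(-65 \right)}\right) = \left(0 - 35\right) \left(-1800 + \sqrt{-15 - 65}\right) = - 35 \left(-1800 + \sqrt{-80}\right) = - 35 \left(-1800 + 4 i \sqrt{5}\right) = 63000 - 140 i \sqrt{5}$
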